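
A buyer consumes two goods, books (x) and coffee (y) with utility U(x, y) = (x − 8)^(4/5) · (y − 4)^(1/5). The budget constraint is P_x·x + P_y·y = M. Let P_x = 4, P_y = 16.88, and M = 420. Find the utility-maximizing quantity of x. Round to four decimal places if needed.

x* = 72.096

Let x' = x−8, y' = y−4. MRS = 4·y'/x' = P_x/P_y.
After buying the subsistence bundle (8, 4), a share 0.8 of the remaining income goes to x: x* = 8 + 0.8·(M − 8P_x − 4P_y)/P_x.
Discretionary income = 420 − 8·4 − 4·16.88 = 320.48; x* = 8 + 0.8·320.48/4 = 72.096.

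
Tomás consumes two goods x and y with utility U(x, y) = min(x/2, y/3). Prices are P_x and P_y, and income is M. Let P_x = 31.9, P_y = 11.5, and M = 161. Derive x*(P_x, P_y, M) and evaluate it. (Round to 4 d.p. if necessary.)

x* = 3.2757

Leontief preferences: the optimum is at the kink where x/2 = y/3, i.e. y = (3/2)·x.
Budget: P_x·x + P_y·(3/2)·x = M, so (2·P_x + 3·P_y)·x = 2·M.
Demand: x*(P_x,P_y,M) = 2·M/(2·P_x + 3·P_y), y* = 3·M/(2·P_x + 3·P_y).
Here 2·31.9 + 3·11.5 = 98.3, giving x* = 3.2757.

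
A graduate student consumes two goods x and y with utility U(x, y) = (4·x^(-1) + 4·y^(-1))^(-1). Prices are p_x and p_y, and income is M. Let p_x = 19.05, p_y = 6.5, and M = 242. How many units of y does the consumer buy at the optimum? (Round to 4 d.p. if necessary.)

From the CES first-order condition, (y/x)^(2) = p_x/p_y.
Solve for the ratio: y/x = [p_x/p_y]^(0.5).
Substitute y = (y/x)·x into the budget: x* = M/(p_x + p_y·(y/x)).
Numerically y/x = 1.711949, so x* = 242/(19.05 + 6.5·1.711949) = 8.0192 and y* = 1.711949·8.0192 = 13.7284.

y* = 13.7284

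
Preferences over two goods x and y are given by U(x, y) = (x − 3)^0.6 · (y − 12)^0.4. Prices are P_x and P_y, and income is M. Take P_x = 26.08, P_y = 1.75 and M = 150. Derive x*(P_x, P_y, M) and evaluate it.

x* = 4.1678

MRS = (3/2)·(y−12)/(x−3). Tangency with P_x/P_y gives y−12 = (2/3)·(P_x/P_y)·(x−3).
After buying the subsistence bundle (3, 12), a share 0.6 of the remaining income goes to x: x* = 3 + 0.6·(M − 3P_x − 12P_y)/P_x.
Discretionary income = 150 − 3·26.08 − 12·1.75 = 50.76; x* = 3 + 0.6·50.76/26.08 = 4.1678.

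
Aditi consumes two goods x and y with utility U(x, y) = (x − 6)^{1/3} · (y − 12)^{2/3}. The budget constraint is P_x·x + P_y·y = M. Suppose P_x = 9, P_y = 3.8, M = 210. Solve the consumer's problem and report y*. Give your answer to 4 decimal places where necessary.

y* = 31.3684

After buying the subsistence bundle (6, 12), a share 1/3 of the remaining income goes to x: x* = 6 + 1/3·(M − 6P_x − 12P_y)/P_x.
Discretionary income = 210 − 6·9 − 12·3.8 = 110.4; y* = 12 + 2/3·110.4/3.8 = 31.3684.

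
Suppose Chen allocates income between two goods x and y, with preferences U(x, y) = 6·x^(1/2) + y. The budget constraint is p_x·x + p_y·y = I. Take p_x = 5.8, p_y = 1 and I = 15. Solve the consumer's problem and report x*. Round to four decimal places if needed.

x* = 0.2675

Utility is quasi-linear in y; the FOC for x is 3/√x = p_x/p_y.
Thus x* = (3·p_y/p_x)² — independent of I — with the rest of income spent on y.
Plugging in: x* = (3·1/5.8)² = 0.2675.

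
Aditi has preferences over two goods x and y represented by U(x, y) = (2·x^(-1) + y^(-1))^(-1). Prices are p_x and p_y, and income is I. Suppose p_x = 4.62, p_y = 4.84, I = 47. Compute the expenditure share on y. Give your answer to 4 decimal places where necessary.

share on y = 0.4199

From the CES first-order condition, 2·(y/x)^(2) = p_x/p_y.
Hence y/x = ((1/2)·p_x/p_y)^(1/(2)), i.e. raised to the 0.5 power.
With the ratio pinned down, the budget gives x* = I/(p_x + p_y·(y/x)) and y* = (y/x)·x*.
Numerically y/x = 0.690849, so x* = 47/(4.62 + 4.84·0.690849) = 5.9018 and y* = 0.690849·5.9018 = 4.0772.
Expenditure on y: 4.84·4.0772 = 19.7338; share = 0.4199.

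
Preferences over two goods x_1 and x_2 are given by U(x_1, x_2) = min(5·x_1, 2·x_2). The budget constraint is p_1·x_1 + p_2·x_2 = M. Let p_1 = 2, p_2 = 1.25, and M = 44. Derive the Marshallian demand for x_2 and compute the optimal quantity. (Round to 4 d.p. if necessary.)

Here 2·2 + 5·1.25 = 10.25, giving x_2* = 21.4634.

x_2* = 21.4634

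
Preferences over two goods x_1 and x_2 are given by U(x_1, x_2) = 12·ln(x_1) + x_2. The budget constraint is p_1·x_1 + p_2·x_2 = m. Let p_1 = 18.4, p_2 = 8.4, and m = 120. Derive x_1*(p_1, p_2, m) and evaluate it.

x_1* = 5.4783

Set MRS = p_1/p_2: (12/x_1)/1 = p_1/p_2.
So x_1*(p_1,p_2) = 12·p_2/p_1, independent of income; and x_2* = (m − 12·p_2)/p_2.
At the given prices: x_1* = 12·8.4/18.4 = 5.4783.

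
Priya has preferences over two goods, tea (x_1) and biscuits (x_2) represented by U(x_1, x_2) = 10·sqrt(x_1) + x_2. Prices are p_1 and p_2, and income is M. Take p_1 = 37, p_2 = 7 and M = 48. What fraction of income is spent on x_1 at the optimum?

Set MRS = p_1/p_2: 5·x_1^(−1/2) = p_1/p_2.
Thus x_1* = (5·p_2/p_1)² — independent of M — with the rest of income spent on x_2.
Plugging in: x_1* = (5·7/37)² = 0.8948, x_2* = 2.1274.
Expenditure on x_1: 37·0.8948 = 33.1081; share = 0.6898.

share on x_1 = 0.6898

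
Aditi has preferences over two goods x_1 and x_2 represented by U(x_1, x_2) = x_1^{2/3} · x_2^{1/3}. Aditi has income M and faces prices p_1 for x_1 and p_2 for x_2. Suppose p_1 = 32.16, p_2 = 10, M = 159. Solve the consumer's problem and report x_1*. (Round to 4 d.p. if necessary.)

x_1* = 3.296

Tangency: MRS = 2·x_2/x_1 = p_1/p_2.
Rearranging, p_2·x_2 = (1/2)·p_1·x_1. Substituting into the budget gives p_1·x_1·(1 + (1/2)) = M.
Demand: x_1*(p_1,p_2,M) = 2/3·M/p_1 and x_2* = 1/3·M/p_2.
At p_1=32.16, p_2=10, M=159: x_1* = 2/3·159/32.16 = 3.296.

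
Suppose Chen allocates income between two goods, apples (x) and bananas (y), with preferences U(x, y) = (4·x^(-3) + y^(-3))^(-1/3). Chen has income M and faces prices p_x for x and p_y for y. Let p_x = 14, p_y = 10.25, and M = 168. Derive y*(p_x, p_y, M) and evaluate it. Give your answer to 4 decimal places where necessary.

y* = 5.8815

From the CES first-order condition, 4·(y/x)^(4) = p_x/p_y.
Hence y/x = ((1/4)·p_x/p_y)^(1/(4)), i.e. raised to the 0.25 power.
Substitute y = (y/x)·x into the budget: x* = M/(p_x + p_y·(y/x)).
Numerically y/x = 0.764427, so x* = 168/(14 + 10.25·0.764427) = 7.6939 and y* = 0.764427·7.6939 = 5.8815.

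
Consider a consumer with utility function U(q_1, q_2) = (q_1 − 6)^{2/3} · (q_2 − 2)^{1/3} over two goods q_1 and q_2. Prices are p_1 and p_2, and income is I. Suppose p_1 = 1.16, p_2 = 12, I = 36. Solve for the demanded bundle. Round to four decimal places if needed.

q_1* = 8.8966, q_2* = 2.14

MRS = 2·(q_2−2)/(q_1−6). Tangency with p_1/p_2 gives q_2−2 = (1/2)·(p_1/p_2)·(q_1−6).
Substituting into the budget: q_1* = 6 + 2/3·(I − 6·p_1 − 2·p_2)/p_1, and q_2* = 2 + 1/3·(…)/p_2.
Discretionary income = 36 − 6·1.16 − 2·12 = 5.04; q_1* = 6 + 2/3·5.04/1.16 = 8.8966; q_2* = 2 + 1/3·5.04/12 = 2.14.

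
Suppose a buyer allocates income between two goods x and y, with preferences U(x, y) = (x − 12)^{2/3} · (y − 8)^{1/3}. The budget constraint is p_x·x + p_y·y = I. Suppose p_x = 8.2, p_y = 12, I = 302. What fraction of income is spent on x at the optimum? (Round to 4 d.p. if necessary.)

share on x = 0.5634

This is Cobb-Douglas in (x−12, y−8): tangency gives 2/3·p_y·(y−8) = 1/3·p_x·(x−12).
After buying the subsistence bundle (12, 8), a share 2/3 of the remaining income goes to x: x* = 12 + 2/3·(I − 12p_x − 8p_y)/p_x.
Discretionary income = 302 − 12·8.2 − 8·12 = 107.6; x* = 12 + 2/3·107.6/8.2 = 20.748; y* = 8 + 1/3·107.6/12 = 10.9889.
Expenditure on x: 8.2·20.748 = 170.1333; share = 0.5634.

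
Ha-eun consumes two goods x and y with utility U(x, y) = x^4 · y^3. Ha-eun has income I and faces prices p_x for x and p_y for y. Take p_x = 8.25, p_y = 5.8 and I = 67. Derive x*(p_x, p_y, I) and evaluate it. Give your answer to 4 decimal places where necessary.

x* = 4.6407

Tangency: MRS = (4/3)·y/x = p_x/p_y.
Rearranging, p_y·y = (3/4)·p_x·x. Substituting into the budget gives p_x·x·(1 + (3/4)) = I.
Demand: x*(p_x,p_y,I) = 4/7·I/p_x and y* = 3/7·I/p_y.
At p_x=8.25, p_y=5.8, I=67: x* = 4/7·67/8.25 = 4.6407.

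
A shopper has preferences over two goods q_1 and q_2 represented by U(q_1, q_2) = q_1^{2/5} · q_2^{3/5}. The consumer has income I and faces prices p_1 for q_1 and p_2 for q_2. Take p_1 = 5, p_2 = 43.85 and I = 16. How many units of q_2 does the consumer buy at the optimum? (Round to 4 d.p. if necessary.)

q_2* = 0.2189

Tangency: MRS = (2/3)·q_2/q_1 = p_1/p_2.
So 0.4·p_2·q_2 = 0.6·p_1·q_1; combined with the budget, a share 0.4 of income goes to q_1.
Demand: q_1*(p_1,p_2,I) = 0.4·I/p_1 and q_2* = 0.6·I/p_2.
At p_1=5, p_2=43.85, I=16: q_2* = 0.6·16/43.85 = 0.2189.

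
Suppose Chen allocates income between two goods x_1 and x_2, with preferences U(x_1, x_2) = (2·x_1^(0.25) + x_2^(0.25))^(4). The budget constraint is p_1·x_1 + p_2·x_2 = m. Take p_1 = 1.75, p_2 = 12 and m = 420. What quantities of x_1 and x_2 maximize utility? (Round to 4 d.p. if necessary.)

x_1* = 198.5297, x_2* = 6.0478

MU_x_1 ∝ 2·x_1^(-0.75), MU_x_2 ∝ x_2^(-0.75), so MRS = 2·(x_2/x_1)^(0.75) = p_1/p_2.
Solve for the ratio: x_2/x_1 = [(1/2)·p_1/p_2]^(4/3).
With the ratio pinned down, the budget gives x_1* = m/(p_1 + p_2·(x_2/x_1)) and x_2* = (x_2/x_1)·x_1*.
Numerically x_2/x_1 = 0.030463, so x_1* = 420/(1.75 + 12·0.030463) = 198.5297 and x_2* = 0.030463·198.5297 = 6.0478.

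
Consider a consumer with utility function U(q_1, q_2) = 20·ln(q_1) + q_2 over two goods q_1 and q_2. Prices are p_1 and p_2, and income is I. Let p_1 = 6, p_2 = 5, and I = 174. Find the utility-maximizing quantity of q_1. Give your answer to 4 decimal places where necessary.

Set MRS = p_1/p_2: (20/q_1)/1 = p_1/p_2.
So q_1*(p_1,p_2) = 20·p_2/p_1, independent of income; and q_2* = (I − 20·p_2)/p_2.
At the given prices: q_1* = 20·5/6 = 16.6667.

q_1* = 16.6667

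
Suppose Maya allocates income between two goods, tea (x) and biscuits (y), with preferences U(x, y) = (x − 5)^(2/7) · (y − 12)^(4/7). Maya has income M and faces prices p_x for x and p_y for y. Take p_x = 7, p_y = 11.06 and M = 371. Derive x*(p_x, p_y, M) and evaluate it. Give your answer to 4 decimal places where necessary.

x* = 14.68

Let x' = x−5, y' = y−12. MRS = (1/2)·y'/x' = p_x/p_y.
After buying the subsistence bundle (5, 12), a share 1/3 of the remaining income goes to x: x* = 5 + 1/3·(M − 5p_x − 12p_y)/p_x.
Discretionary income = 371 − 5·7 − 12·11.06 = 203.28; x* = 5 + 1/3·203.28/7 = 14.68.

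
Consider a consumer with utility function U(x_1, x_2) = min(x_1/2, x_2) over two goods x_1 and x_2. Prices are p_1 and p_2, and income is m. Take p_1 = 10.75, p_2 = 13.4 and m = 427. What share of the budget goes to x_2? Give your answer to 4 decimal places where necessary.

share on x_2 = 0.384

Leontief preferences: the optimum is at the kink where x_1/2 = x_2/1, i.e. x_2 = (1/2)·x_1.
Budget: p_1·x_1 + p_2·(1/2)·x_1 = m, so (2·p_1 + p_2)·x_1 = 2·m.
Demand: x_1*(p_1,p_2,m) = 2·m/(2·p_1 + p_2), x_2* = m/(2·p_1 + p_2).
Here 2·10.75 + 13.4 = 34.9, giving x_1* = 24.4699 and x_2* = 12.235.
Expenditure on x_2: 13.4·12.235 = 163.9484; share = 0.384.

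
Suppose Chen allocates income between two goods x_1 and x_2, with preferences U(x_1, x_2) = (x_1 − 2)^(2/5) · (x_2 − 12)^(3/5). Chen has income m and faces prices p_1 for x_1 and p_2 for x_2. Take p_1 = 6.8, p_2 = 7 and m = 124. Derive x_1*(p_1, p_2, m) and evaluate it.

After buying the subsistence bundle (2, 12), a share 0.4 of the remaining income goes to x_1: x_1* = 2 + 0.4·(m − 2p_1 − 12p_2)/p_1.
Discretionary income = 124 − 2·6.8 − 12·7 = 26.4; x_1* = 2 + 0.4·26.4/6.8 = 3.5529.

x_1* = 3.5529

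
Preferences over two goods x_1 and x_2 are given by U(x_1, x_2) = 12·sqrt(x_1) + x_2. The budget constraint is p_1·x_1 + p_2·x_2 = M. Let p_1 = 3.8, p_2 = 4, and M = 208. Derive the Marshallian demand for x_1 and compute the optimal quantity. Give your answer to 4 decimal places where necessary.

Solve: √x_1 = 6·p_2/p_1, so x_1*(p_1,p_2) = (6·p_2/p_1)², and x_2* = (M − p_1·x_1*)/p_2.
Plugging in: x_1* = (6·4/3.8)² = 39.8892.

x_1* = 39.8892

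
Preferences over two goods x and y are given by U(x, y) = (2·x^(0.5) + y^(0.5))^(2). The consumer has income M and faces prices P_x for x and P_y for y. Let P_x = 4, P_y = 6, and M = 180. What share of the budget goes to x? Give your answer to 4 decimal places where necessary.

With the ratio pinned down, the budget gives x* = M/(P_x + P_y·(y/x)) and y* = (y/x)·x*.
Numerically y/x = 0.111111, so x* = 180/(4 + 6·0.111111) = 38.5714 and y* = 0.111111·38.5714 = 4.2857.
Expenditure on x: 4·38.5714 = 154.2857; share = 0.8571.

share on x = 0.8571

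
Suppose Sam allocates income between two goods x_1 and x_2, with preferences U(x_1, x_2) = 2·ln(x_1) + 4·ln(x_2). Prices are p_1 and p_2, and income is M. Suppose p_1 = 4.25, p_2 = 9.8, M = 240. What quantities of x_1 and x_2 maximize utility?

x_1* = 18.8235, x_2* = 16.3265

MU_x_1/MU_x_2 = (2·x_2)/(4·x_1); tangency sets this equal to p_1/p_2.
So 2·p_2·x_2 = 4·p_1·x_1; combined with the budget, a share 1/3 of income goes to x_1.
Demand: x_1*(p_1,p_2,M) = 1/3·M/p_1 and x_2* = 2/3·M/p_2.
At p_1=4.25, p_2=9.8, M=240: x_1* = 1/3·240/4.25 = 18.8235, x_2* = 16.3265.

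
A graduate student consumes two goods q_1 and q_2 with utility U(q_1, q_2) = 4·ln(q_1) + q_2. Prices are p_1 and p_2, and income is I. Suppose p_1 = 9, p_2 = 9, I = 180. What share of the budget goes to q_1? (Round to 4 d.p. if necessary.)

share on q_1 = 0.2

So q_1*(p_1,p_2) = 4·p_2/p_1, independent of income; and q_2* = (I − 4·p_2)/p_2.
At the given prices: q_1* = 4·9/9 = 4, and q_2* = 16.
Expenditure on q_1: 9·4 = 36; share = 0.2.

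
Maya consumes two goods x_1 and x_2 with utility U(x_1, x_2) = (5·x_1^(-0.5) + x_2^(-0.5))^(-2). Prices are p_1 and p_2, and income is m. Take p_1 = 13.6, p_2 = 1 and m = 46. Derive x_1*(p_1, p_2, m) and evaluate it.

x_1* = 2.9585

Numerically x_2/x_1 = 1.948555, so x_1* = 46/(13.6 + 1·1.948555) = 2.9585.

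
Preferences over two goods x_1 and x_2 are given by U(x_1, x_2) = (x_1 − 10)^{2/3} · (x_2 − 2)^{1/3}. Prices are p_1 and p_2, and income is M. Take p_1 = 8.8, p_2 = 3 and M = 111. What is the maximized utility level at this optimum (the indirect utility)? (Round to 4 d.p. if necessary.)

V = 1.4633

Let x_1' = x_1−10, x_2' = x_2−2. MRS = 2·x_2'/x_1' = p_1/p_2.
Substituting into the budget: x_1* = 10 + 2/3·(M − 10·p_1 − 2·p_2)/p_1, and x_2* = 2 + 1/3·(…)/p_2.
Discretionary income = 111 − 10·8.8 − 2·3 = 17; x_1* = 10 + 2/3·17/8.8 = 11.2879; x_2* = 2 + 1/3·17/3 = 3.8889.
Utility at the optimum: U(11.2879, 3.8889) = 1.4633.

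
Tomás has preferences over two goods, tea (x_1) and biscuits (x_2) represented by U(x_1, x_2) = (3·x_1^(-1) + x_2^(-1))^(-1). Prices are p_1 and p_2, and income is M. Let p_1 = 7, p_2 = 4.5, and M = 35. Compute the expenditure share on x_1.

share on x_1 = 0.6836

Numerically x_2/x_1 = 0.720082, so x_1* = 35/(7 + 4.5·0.720082) = 3.4178 and x_2* = 0.720082·3.4178 = 2.4611.
Expenditure on x_1: 7·3.4178 = 23.9249; share = 0.6836.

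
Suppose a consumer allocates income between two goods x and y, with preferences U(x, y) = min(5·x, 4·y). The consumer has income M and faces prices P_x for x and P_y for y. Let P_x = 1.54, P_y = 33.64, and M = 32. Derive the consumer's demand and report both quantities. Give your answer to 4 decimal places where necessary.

x* = 0.7341, y* = 0.9176

Leontief preferences: the optimum is at the kink where x/4 = y/5, i.e. y = (5/4)·x.
Budget: P_x·x + P_y·(5/4)·x = M, so (4·P_x + 5·P_y)·x = 4·M.
Demand: x*(P_x,P_y,M) = 4·M/(4·P_x + 5·P_y), y* = 5·M/(4·P_x + 5·P_y).
Here 4·1.54 + 5·33.64 = 174.36, giving x* = 0.7341 and y* = 0.9176.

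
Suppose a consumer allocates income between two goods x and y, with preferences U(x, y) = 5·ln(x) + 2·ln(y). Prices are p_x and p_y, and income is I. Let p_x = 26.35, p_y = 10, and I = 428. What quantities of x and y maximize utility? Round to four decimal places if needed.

MU_x/MU_y = (5·y)/(2·x); tangency sets this equal to p_x/p_y.
So 5·p_y·y = 2·p_x·x; combined with the budget, a share 5/7 of income goes to x.
Demand: x*(p_x,p_y,I) = 5/7·I/p_x and y* = 2/7·I/p_y.
At p_x=26.35, p_y=10, I=428: x* = 5/7·428/26.35 = 11.6021, y* = 12.2286.

x* = 11.6021, y* = 12.2286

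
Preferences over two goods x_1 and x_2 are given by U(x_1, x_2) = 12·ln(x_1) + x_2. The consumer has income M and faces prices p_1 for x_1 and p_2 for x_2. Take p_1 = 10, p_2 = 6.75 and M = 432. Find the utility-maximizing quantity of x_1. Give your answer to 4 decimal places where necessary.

x_1* = 8.1

Set MRS = p_1/p_2: (12/x_1)/1 = p_1/p_2.
So x_1*(p_1,p_2) = 12·p_2/p_1, independent of income; and x_2* = (M − 12·p_2)/p_2.
At the given prices: x_1* = 12·6.75/10 = 8.1.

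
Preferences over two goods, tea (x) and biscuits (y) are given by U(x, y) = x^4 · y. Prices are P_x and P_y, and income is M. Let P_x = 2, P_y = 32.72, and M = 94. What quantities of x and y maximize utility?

x* = 37.6, y* = 0.5746

Demand: x*(P_x,P_y,M) = 0.8·M/P_x and y* = 0.2·M/P_y.
At P_x=2, P_y=32.72, M=94: x* = 0.8·94/2 = 37.6, y* = 0.5746.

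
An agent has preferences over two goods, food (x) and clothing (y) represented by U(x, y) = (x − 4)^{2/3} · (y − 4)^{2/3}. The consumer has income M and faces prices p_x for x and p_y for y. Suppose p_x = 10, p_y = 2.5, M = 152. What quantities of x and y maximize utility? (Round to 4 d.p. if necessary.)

Let x' = x−4, y' = y−4. MRS = y'/x' = p_x/p_y.
After buying the subsistence bundle (4, 4), a share 0.5 of the remaining income goes to x: x* = 4 + 0.5·(M − 4p_x − 4p_y)/p_x.
Discretionary income = 152 − 4·10 − 4·2.5 = 102; x* = 4 + 0.5·102/10 = 9.1; y* = 4 + 0.5·102/2.5 = 24.4.

x* = 9.1, y* = 24.4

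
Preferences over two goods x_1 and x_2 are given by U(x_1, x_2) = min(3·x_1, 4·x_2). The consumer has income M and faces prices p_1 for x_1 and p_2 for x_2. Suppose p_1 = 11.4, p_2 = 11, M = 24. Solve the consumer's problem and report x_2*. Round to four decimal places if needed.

x_2* = 0.916

Demand: x_1*(p_1,p_2,M) = 4·M/(4·p_1 + 3·p_2), x_2* = 3·M/(4·p_1 + 3·p_2).
Here 4·11.4 + 3·11 = 78.6, giving x_2* = 0.916.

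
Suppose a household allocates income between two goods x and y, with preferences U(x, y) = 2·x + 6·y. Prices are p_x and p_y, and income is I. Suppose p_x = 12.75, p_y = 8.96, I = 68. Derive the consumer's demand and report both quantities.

Linear utility — the consumer picks whichever good has higher MU/price: 2/12.75 = 0.1569 vs 6/8.96 = 0.6696.
y gives more utility per dollar, so spend all income on y: y* = I/p_y, x* = 0.
Numerically: x* = 0, y* = 7.5893.

x* = 0, y* = 7.5893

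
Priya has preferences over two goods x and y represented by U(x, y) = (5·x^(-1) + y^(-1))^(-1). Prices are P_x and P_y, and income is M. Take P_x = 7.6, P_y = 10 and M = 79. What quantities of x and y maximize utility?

x* = 6.8703, y* = 2.6785

MRS = MU_x/MU_y = 5·(y/x)^(2). Set equal to P_x/P_y.
Solve for the ratio: y/x = [(1/5)·P_x/P_y]^(0.5).
Substitute y = (y/x)·x into the budget: x* = M/(P_x + P_y·(y/x)).
Numerically y/x = 0.389872, so x* = 79/(7.6 + 10·0.389872) = 6.8703 and y* = 0.389872·6.8703 = 2.6785.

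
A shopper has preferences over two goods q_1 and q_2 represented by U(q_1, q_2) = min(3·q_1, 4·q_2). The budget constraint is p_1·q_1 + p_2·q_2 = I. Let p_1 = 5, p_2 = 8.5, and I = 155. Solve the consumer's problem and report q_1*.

q_1* = 13.6264

With perfect complements, no substitution: consume in ratio q_1:q_2 = 4:3.
Budget: p_1·q_1 + p_2·(3/4)·q_1 = I, so (4·p_1 + 3·p_2)·q_1 = 4·I.
Demand: q_1*(p_1,p_2,I) = 4·I/(4·p_1 + 3·p_2), q_2* = 3·I/(4·p_1 + 3·p_2).
Here 4·5 + 3·8.5 = 45.5, giving q_1* = 13.6264.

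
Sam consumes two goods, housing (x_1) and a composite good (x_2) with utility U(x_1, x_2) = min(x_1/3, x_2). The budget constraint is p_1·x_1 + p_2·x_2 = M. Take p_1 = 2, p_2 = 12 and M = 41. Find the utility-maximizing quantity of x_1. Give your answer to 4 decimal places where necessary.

With perfect complements, no substitution: consume in ratio x_1:x_2 = 3:1.
Budget: p_1·x_1 + p_2·(1/3)·x_1 = M, so (3·p_1 + p_2)·x_1 = 3·M.
Demand: x_1*(p_1,p_2,M) = 3·M/(3·p_1 + p_2), x_2* = M/(3·p_1 + p_2).
Here 3·2 + 12 = 18, giving x_1* = 6.8333.

x_1* = 6.8333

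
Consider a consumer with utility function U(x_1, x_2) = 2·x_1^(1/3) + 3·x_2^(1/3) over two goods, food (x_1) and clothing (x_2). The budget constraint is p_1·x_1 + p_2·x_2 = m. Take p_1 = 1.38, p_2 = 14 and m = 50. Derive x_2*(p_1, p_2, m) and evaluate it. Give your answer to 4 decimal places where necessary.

MRS = MU_x_1/MU_x_2 = (2/3)·(x_2/x_1)^(2/3). Set equal to p_1/p_2.
Hence x_2/x_1 = ((3/2)·p_1/p_2)^(1/(2/3)), i.e. raised to the 1.5 power.
With the ratio pinned down, the budget gives x_1* = m/(p_1 + p_2·(x_2/x_1)) and x_2* = (x_2/x_1)·x_1*.
Numerically x_2/x_1 = 0.056854, so x_1* = 50/(1.38 + 14·0.056854) = 22.9784 and x_2* = 0.056854·22.9784 = 1.3064.

x_2* = 1.3064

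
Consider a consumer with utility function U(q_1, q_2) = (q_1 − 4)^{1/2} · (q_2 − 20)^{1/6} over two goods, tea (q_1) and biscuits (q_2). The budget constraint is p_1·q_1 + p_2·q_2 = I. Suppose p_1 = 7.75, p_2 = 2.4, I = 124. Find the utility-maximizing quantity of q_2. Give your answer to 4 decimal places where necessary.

Let q_1' = q_1−4, q_2' = q_2−20. MRS = 3·q_2'/q_1' = p_1/p_2.
Substituting into the budget: q_1* = 4 + 0.75·(I − 4·p_1 − 20·p_2)/p_1, and q_2* = 20 + 0.25·(…)/p_2.
Discretionary income = 124 − 4·7.75 − 20·2.4 = 45; q_2* = 20 + 0.25·45/2.4 = 24.6875.

q_2* = 24.6875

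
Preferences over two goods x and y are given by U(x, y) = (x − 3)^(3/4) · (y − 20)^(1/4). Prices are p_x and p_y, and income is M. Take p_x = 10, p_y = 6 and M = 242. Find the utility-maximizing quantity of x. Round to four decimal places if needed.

Substituting into the budget: x* = 3 + 0.75·(M − 3·p_x − 20·p_y)/p_x, and y* = 20 + 0.25·(…)/p_y.
Discretionary income = 242 − 3·10 − 20·6 = 92; x* = 3 + 0.75·92/10 = 9.9.

x* = 9.9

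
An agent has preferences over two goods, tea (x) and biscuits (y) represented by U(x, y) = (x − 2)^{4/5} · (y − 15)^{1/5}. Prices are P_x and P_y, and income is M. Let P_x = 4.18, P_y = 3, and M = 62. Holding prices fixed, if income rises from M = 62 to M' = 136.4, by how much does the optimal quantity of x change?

Δx* = 14.2392

After buying the subsistence bundle (2, 15), a share 0.8 of the remaining income goes to x: x* = 2 + 0.8·(M − 2P_x − 15P_y)/P_x.
Discretionary income = 62 − 2·4.18 − 15·3 = 8.64; x* = 2 + 0.8·8.64/4.18 = 3.6536.
At M' = 136.4: x* = 17.8928. Change: 17.8928 − 3.6536 = 14.2392.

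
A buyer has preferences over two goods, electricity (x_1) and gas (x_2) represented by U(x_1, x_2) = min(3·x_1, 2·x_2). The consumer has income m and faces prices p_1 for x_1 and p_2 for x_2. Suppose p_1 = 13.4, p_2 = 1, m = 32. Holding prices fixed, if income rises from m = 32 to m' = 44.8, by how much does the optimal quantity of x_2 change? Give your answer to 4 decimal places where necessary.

Δx_2* = 1.2886

With perfect complements, no substitution: consume in ratio x_1:x_2 = 2:3.
Budget: p_1·x_1 + p_2·(3/2)·x_1 = m, so (2·p_1 + 3·p_2)·x_1 = 2·m.
Demand: x_1*(p_1,p_2,m) = 2·m/(2·p_1 + 3·p_2), x_2* = 3·m/(2·p_1 + 3·p_2).
Here 2·13.4 + 3·1 = 29.8, giving x_2* = 3.2215.
At m' = 44.8: x_2* = 4.5101. Change: 4.5101 − 3.2215 = 1.2886.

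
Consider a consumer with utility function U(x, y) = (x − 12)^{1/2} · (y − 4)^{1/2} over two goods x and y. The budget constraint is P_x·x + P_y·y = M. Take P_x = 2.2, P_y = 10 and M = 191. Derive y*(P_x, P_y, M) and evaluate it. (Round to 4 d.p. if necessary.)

y* = 10.23

Discretionary income = 191 − 12·2.2 − 4·10 = 124.6; y* = 4 + 0.5·124.6/10 = 10.23.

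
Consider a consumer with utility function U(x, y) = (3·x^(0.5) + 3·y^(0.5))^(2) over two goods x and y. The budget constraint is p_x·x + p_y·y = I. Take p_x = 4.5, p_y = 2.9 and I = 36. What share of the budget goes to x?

From the CES first-order condition, (y/x)^(0.5) = p_x/p_y.
Hence y/x = (p_x/p_y)^(1/(0.5)), i.e. raised to the 2 power.
With the ratio pinned down, the budget gives x* = I/(p_x + p_y·(y/x)) and y* = (y/x)·x*.
Numerically y/x = 2.407848, so x* = 36/(4.5 + 2.9·2.407848) = 3.1351 and y* = 2.407848·3.1351 = 7.5489.
Expenditure on x: 4.5·3.1351 = 14.1081; share = 0.3919.

share on x = 0.3919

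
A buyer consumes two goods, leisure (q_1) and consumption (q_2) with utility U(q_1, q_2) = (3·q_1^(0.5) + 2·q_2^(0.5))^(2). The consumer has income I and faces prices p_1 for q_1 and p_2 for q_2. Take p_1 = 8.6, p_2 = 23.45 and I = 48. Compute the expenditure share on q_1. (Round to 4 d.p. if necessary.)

share on q_1 = 0.8598

From the CES first-order condition, (3/2)·(q_2/q_1)^(0.5) = p_1/p_2.
Hence q_2/q_1 = ((2/3)·p_1/p_2)^(1/(0.5)), i.e. raised to the 2 power.
Substitute q_2 = (q_2/q_1)·q_1 into the budget: q_1* = I/(p_1 + p_2·(q_2/q_1)).
Numerically q_2/q_1 = 0.059776, so q_1* = 48/(8.6 + 23.45·0.059776) = 4.7992 and q_2* = 0.059776·4.7992 = 0.2869.
Expenditure on q_1: 8.6·4.7992 = 41.2728; share = 0.8598.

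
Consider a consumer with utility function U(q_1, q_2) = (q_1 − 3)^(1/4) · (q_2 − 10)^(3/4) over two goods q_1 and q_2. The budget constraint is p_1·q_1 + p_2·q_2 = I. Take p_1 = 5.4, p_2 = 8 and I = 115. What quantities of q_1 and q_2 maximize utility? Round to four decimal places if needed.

q_1* = 3.8704, q_2* = 11.7625

This is Cobb-Douglas in (q_1−3, q_2−10): tangency gives 0.25·p_2·(q_2−10) = 0.75·p_1·(q_1−3).
Substituting into the budget: q_1* = 3 + 0.25·(I − 3·p_1 − 10·p_2)/p_1, and q_2* = 10 + 0.75·(…)/p_2.
Discretionary income = 115 − 3·5.4 − 10·8 = 18.8; q_1* = 3 + 0.25·18.8/5.4 = 3.8704; q_2* = 10 + 0.75·18.8/8 = 11.7625.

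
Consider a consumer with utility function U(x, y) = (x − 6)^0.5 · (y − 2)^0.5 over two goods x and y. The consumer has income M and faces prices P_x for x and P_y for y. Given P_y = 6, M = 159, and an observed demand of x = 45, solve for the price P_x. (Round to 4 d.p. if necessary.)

P_x = 1.75

MRS = (y−2)/(x−6). Tangency with P_x/P_y gives y−2 = (P_x/P_y)·(x−6).
After buying the subsistence bundle (6, 2), a share 0.5 of the remaining income goes to x: x* = 6 + 0.5·(M − 6P_x − 2P_y)/P_x.
Set x* = 45 in the demand function and solve for P_x: P_x = 1.75.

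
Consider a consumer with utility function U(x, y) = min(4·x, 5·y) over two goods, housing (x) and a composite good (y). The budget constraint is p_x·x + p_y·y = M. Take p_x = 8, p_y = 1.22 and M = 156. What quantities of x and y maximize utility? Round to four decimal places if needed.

Leontief preferences: the optimum is at the kink where x/5 = y/4, i.e. y = (4/5)·x.
Budget: p_x·x + p_y·(4/5)·x = M, so (5·p_x + 4·p_y)·x = 5·M.
Demand: x*(p_x,p_y,M) = 5·M/(5·p_x + 4·p_y), y* = 4·M/(5·p_x + 4·p_y).
Here 5·8 + 4·1.22 = 44.88, giving x* = 17.3797 and y* = 13.9037.

x* = 17.3797, y* = 13.9037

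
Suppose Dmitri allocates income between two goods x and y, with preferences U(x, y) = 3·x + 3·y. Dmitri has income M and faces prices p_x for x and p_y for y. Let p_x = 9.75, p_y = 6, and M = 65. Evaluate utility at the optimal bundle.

Linear utility — the consumer picks whichever good has higher MU/price: 3/9.75 = 0.3077 vs 3/6 = 0.5.
y gives more utility per dollar, so spend all income on y: y* = M/p_y, x* = 0.
Numerically: x* = 0, y* = 10.8333.
Utility at the optimum: U(0, 10.8333) = 32.5.

V = 32.5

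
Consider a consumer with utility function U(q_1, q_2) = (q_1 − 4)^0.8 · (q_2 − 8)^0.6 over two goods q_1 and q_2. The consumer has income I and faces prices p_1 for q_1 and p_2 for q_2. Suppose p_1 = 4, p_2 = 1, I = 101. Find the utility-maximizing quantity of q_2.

This is Cobb-Douglas in (q_1−4, q_2−8): tangency gives 0.8·p_2·(q_2−8) = 0.6·p_1·(q_1−4).
After buying the subsistence bundle (4, 8), a share 4/7 of the remaining income goes to q_1: q_1* = 4 + 4/7·(I − 4p_1 − 8p_2)/p_1.
Discretionary income = 101 − 4·4 − 8·1 = 77; q_2* = 8 + 3/7·77/1 = 41.

q_2* = 41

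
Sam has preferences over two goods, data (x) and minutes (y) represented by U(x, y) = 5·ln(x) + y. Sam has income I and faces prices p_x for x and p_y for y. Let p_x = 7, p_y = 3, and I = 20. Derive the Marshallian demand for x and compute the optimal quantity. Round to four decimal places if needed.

x* = 2.1429

MU_x = 5/x, MU_y = 1. Tangency: 5/x = p_x/p_y.
So x*(p_x,p_y) = 5·p_y/p_x, independent of income; and y* = (I − 5·p_y)/p_y.
At the given prices: x* = 5·3/7 = 2.1429.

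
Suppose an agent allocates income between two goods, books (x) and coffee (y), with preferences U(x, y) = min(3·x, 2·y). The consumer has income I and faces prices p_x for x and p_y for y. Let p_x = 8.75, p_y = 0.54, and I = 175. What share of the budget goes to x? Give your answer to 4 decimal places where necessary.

With perfect complements, no substitution: consume in ratio x:y = 2:3.
Budget: p_x·x + p_y·(3/2)·x = I, so (2·p_x + 3·p_y)·x = 2·I.
Demand: x*(p_x,p_y,I) = 2·I/(2·p_x + 3·p_y), y* = 3·I/(2·p_x + 3·p_y).
Here 2·8.75 + 3·0.54 = 19.12, giving x* = 18.3054 and y* = 27.4582.
Expenditure on x: 8.75·18.3054 = 160.1726; share = 0.9153.

share on x = 0.9153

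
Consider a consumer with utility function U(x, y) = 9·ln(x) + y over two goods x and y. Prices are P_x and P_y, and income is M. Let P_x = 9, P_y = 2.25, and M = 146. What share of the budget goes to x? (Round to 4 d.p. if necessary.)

share on x = 0.1387

MU_x = 9/x, MU_y = 1. Tangency: 9/x = P_x/P_y.
So x*(P_x,P_y) = 9·P_y/P_x, independent of income; and y* = (M − 9·P_y)/P_y.
At the given prices: x* = 9·2.25/9 = 2.25, and y* = 55.8889.
Expenditure on x: 9·2.25 = 20.25; share = 0.1387.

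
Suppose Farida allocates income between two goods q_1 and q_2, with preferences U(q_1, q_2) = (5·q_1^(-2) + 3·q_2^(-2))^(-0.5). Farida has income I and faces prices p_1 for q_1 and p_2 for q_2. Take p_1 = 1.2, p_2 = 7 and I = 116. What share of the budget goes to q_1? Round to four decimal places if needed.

share on q_1 = 0.2679

MU_q_1 ∝ 5·q_1^(-3), MU_q_2 ∝ 3·q_2^(-3), so MRS = (5/3)·(q_2/q_1)^(3) = p_1/p_2.
Solve for the ratio: q_2/q_1 = [(3/5)·p_1/p_2]^(1/3).
Substitute q_2 = (q_2/q_1)·q_1 into the budget: q_1* = I/(p_1 + p_2·(q_2/q_1)).
Numerically q_2/q_1 = 0.468538, so q_1* = 116/(1.2 + 7·0.468538) = 25.8942 and q_2* = 0.468538·25.8942 = 12.1324.
Expenditure on q_1: 1.2·25.8942 = 31.0731; share = 0.2679.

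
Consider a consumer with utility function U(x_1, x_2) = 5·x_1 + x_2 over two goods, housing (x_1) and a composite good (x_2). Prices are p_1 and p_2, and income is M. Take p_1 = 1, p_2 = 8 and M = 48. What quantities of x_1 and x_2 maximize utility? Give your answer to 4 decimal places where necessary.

x_1 gives more utility per dollar, so spend all income on x_1: x_1* = M/p_1, x_2* = 0.
Numerically: x_1* = 48, x_2* = 0.

x_1* = 48, x_2* = 0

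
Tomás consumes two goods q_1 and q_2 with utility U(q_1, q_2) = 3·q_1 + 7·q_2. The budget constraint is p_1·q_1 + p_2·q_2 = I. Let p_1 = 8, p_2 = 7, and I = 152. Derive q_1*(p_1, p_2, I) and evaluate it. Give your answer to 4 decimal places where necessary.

q_1* = 0

Linear utility — the consumer picks whichever good has higher MU/price: 3/8 = 0.375 vs 7/7 = 1.
q_2 gives more utility per dollar, so spend all income on q_2: q_2* = I/p_2, q_1* = 0.
Numerically: q_1* = 0, q_2* = 21.7143.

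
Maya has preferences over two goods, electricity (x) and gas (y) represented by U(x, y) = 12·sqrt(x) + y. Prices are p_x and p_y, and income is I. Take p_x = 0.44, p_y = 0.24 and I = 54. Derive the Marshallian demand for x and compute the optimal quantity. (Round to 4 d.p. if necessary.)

Plugging in: x* = (6·0.24/0.44)² = 10.7107.

x* = 10.7107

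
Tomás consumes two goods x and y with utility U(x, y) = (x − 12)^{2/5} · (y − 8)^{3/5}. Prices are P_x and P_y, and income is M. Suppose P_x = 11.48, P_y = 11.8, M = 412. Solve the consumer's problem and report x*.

This is Cobb-Douglas in (x−12, y−8): tangency gives 0.4·P_y·(y−8) = 0.6·P_x·(x−12).
After buying the subsistence bundle (12, 8), a share 0.4 of the remaining income goes to x: x* = 12 + 0.4·(M − 12P_x − 8P_y)/P_x.
Discretionary income = 412 − 12·11.48 − 8·11.8 = 179.84; x* = 12 + 0.4·179.84/11.48 = 18.2662.

x* = 18.2662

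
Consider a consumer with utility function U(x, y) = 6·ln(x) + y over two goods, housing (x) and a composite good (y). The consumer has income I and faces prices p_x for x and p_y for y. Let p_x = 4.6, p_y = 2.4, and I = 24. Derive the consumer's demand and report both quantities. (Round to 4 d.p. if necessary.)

x* = 3.1304, y* = 4

At the given prices: x* = 6·2.4/4.6 = 3.1304, and y* = 4.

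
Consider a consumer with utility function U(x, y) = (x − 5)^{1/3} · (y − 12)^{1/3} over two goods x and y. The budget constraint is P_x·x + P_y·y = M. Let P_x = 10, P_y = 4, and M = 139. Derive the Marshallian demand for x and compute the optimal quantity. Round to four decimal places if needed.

x* = 7.05

This is Cobb-Douglas in (x−5, y−12): tangency gives 1/3·P_y·(y−12) = 1/3·P_x·(x−5).
Substituting into the budget: x* = 5 + 0.5·(M − 5·P_x − 12·P_y)/P_x, and y* = 12 + 0.5·(…)/P_y.
Discretionary income = 139 − 5·10 − 12·4 = 41; x* = 5 + 0.5·41/10 = 7.05.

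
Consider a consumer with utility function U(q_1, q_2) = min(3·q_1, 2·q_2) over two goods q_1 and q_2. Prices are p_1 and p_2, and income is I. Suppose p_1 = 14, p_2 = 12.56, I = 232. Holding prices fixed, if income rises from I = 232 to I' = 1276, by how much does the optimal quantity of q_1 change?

Δq_1* = 31.7905

With perfect complements, no substitution: consume in ratio q_1:q_2 = 2:3.
Budget: p_1·q_1 + p_2·(3/2)·q_1 = I, so (2·p_1 + 3·p_2)·q_1 = 2·I.
Demand: q_1*(p_1,p_2,I) = 2·I/(2·p_1 + 3·p_2), q_2* = 3·I/(2·p_1 + 3·p_2).
Here 2·14 + 3·12.56 = 65.68, giving q_1* = 7.0646.
At I' = 1276: q_1* = 38.8551. Change: 38.8551 − 7.0646 = 31.7905.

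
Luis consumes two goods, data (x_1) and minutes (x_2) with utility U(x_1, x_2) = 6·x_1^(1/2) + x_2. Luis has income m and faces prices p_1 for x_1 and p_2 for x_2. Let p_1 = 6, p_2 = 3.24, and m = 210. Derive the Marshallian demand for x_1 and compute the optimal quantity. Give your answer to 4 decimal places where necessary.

x_1* = 2.6244

Solve: √x_1 = 3·p_2/p_1, so x_1*(p_1,p_2) = (3·p_2/p_1)², and x_2* = (m − p_1·x_1*)/p_2.
Plugging in: x_1* = (3·3.24/6)² = 2.6244.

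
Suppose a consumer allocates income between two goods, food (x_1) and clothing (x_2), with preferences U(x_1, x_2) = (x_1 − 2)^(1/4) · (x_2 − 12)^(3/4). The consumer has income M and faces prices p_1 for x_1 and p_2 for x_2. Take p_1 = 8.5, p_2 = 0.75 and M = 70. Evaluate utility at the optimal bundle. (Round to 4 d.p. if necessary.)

V = 18.2215

Let x_1' = x_1−2, x_2' = x_2−12. MRS = (1/3)·x_2'/x_1' = p_1/p_2.
Substituting into the budget: x_1* = 2 + 0.25·(M − 2·p_1 − 12·p_2)/p_1, and x_2* = 12 + 0.75·(…)/p_2.
Discretionary income = 70 − 2·8.5 − 12·0.75 = 44; x_1* = 2 + 0.25·44/8.5 = 3.2941; x_2* = 12 + 0.75·44/0.75 = 56.
Utility at the optimum: U(3.2941, 56) = 18.2215.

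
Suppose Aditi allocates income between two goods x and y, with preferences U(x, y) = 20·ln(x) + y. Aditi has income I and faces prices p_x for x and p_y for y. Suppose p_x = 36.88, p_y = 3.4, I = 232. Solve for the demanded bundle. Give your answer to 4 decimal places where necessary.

Set MRS = p_x/p_y: (20/x)/1 = p_x/p_y.
So x*(p_x,p_y) = 20·p_y/p_x, independent of income; and y* = (I − 20·p_y)/p_y.
At the given prices: x* = 20·3.4/36.88 = 1.8438, and y* = 48.2353.

x* = 1.8438, y* = 48.2353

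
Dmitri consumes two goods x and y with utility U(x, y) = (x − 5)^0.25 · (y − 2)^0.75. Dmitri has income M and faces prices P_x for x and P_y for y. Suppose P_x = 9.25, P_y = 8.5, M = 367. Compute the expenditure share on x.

share on x = 0.3329

MRS = (1/3)·(y−2)/(x−5). Tangency with P_x/P_y gives y−2 = 3·(P_x/P_y)·(x−5).
After buying the subsistence bundle (5, 2), a share 0.25 of the remaining income goes to x: x* = 5 + 0.25·(M − 5P_x − 2P_y)/P_x.
Discretionary income = 367 − 5·9.25 − 2·8.5 = 303.75; x* = 5 + 0.25·303.75/9.25 = 13.2095; y* = 2 + 0.75·303.75/8.5 = 28.8015.
Expenditure on x: 9.25·13.2095 = 122.1875; share = 0.3329.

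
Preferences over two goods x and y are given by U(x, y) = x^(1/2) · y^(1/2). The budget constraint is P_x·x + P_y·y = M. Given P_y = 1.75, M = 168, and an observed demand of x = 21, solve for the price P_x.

MU_x/MU_y = (0.5·y)/(0.5·x); tangency sets this equal to P_x/P_y.
Rearranging, P_y·y = P_x·x. Substituting into the budget gives P_x·x·(1 + 1) = M.
Demand: x*(P_x,P_y,M) = 0.5·M/P_x and y* = 0.5·M/P_y.
Set x* = 21 in the demand function and solve for P_x: P_x = 4.

P_x = 4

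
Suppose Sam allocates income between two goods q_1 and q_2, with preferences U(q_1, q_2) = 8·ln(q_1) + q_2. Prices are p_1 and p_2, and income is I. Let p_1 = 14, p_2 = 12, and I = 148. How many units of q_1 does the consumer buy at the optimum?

Set MRS = p_1/p_2: (8/q_1)/1 = p_1/p_2.
So q_1*(p_1,p_2) = 8·p_2/p_1, independent of income; and q_2* = (I − 8·p_2)/p_2.
At the given prices: q_1* = 8·12/14 = 6.8571.

q_1* = 6.8571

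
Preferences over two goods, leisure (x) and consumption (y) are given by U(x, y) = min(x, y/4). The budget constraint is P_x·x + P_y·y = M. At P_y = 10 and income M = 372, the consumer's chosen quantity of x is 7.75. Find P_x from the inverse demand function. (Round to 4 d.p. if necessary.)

P_x = 8

Leontief preferences: the optimum is at the kink where x/1 = y/4, i.e. y = 4·x.
Budget: P_x·x + P_y·4·x = M, so (P_x + 4·P_y)·x = M.
Demand: x*(P_x,P_y,M) = M/(P_x + 4·P_y), y* = 4·M/(P_x + 4·P_y).
Set x* = 7.75 in the demand function and solve for P_x: P_x = 8.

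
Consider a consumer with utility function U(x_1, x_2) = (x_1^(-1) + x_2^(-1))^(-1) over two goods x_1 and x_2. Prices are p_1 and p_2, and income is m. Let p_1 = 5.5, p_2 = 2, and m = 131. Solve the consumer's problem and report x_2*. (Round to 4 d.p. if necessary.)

x_2* = 24.6397

MRS = MU_x_1/MU_x_2 = (x_2/x_1)^(2). Set equal to p_1/p_2.
Hence x_2/x_1 = (p_1/p_2)^(1/(2)), i.e. raised to the 0.5 power.
Substitute x_2 = (x_2/x_1)·x_1 into the budget: x_1* = m/(p_1 + p_2·(x_2/x_1)).
Numerically x_2/x_1 = 1.658312, so x_1* = 131/(5.5 + 2·1.658312) = 14.8583 and x_2* = 1.658312·14.8583 = 24.6397.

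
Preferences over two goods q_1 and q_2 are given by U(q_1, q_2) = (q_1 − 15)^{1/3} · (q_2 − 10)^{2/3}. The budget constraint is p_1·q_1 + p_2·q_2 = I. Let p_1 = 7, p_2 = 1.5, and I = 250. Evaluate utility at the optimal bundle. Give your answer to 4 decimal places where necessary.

V = 27.442

Discretionary income = 250 − 15·7 − 10·1.5 = 130; q_1* = 15 + 1/3·130/7 = 21.1905; q_2* = 10 + 2/3·130/1.5 = 67.7778.
Utility at the optimum: U(21.1905, 67.7778) = 27.442.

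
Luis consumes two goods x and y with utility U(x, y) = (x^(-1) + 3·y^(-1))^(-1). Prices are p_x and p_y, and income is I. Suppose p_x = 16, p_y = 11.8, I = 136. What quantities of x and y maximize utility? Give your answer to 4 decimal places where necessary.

MU_x ∝ x^(-2), MU_y ∝ 3·y^(-2), so MRS = (1/3)·(y/x)^(2) = p_x/p_y.
Solve for the ratio: y/x = [3·p_x/p_y]^(0.5).
With the ratio pinned down, the budget gives x* = I/(p_x + p_y·(y/x)) and y* = (y/x)·x*.
Numerically y/x = 2.016878, so x* = 136/(16 + 11.8·2.016878) = 3.4172 and y* = 2.016878·3.4172 = 6.892.

x* = 3.4172, y* = 6.892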